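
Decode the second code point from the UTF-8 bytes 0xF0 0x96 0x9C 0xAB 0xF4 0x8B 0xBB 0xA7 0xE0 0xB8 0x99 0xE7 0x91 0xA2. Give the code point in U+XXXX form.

Offset 0: leading byte 0xF0 = 11110000 → 4-byte char #1 = F0 96 9C AB.
Offset 4: leading byte 0xF4 = 11110100 → 4-byte char #2 = F4 8B BB A7.
Leading byte 0xF4 = 11110100 matches 11110xxx → 4-byte sequence.
Byte 1: 0xF4 = 11110100, payload 100 (3 bits).
Byte 2: 0x8B = 10001011 (10xxxxxx ✓), payload 001011.
Byte 3: 0xBB = 10111011 (10xxxxxx ✓), payload 111011.
Byte 4: 0xA7 = 10100111 (10xxxxxx ✓), payload 100111.
Concatenate: 100001011111011100111 = 0x10BEE7 (21 bits → U+10BEE7).

U+10BEE7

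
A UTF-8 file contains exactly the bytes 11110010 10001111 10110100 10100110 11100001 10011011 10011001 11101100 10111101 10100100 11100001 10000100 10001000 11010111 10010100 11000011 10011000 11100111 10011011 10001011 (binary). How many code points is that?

Byte at offset 0: 0xF2 = 11110010 → 4-byte char (#1). Advance 4.
Byte at offset 4: 0xE1 = 11100001 → 3-byte char (#2). Advance 3.
Byte at offset 7: 0xEC = 11101100 → 3-byte char (#3). Advance 3.
Byte at offset 10: 0xE1 = 11100001 → 3-byte char (#4). Advance 3.
Byte at offset 13: 0xD7 = 11010111 → 2-byte char (#5). Advance 2.
Byte at offset 15: 0xC3 = 11000011 → 2-byte char (#6). Advance 2.
Byte at offset 17: 0xE7 = 11100111 → 3-byte char (#7). Advance 3.
Reached end at offset 20 after 7 code points.

7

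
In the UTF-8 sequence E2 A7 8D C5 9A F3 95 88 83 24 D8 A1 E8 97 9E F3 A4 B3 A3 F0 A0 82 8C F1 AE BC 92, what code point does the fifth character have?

U+0621

Offset 0: leading byte 0xE2 = 11100010 → 3-byte char #1 = E2 A7 8D.
Offset 3: leading byte 0xC5 = 11000101 → 2-byte char #2 = C5 9A.
Offset 5: leading byte 0xF3 = 11110011 → 4-byte char #3 = F3 95 88 83.
Offset 9: leading byte 0x24 = 00100100 → 1-byte char #4 = 24.
Offset 10: leading byte 0xD8 = 11011000 → 2-byte char #5 = D8 A1.
Leading byte 0xD8 = 11011000 matches 110xxxxx → 2-byte sequence.
Byte 1: 0xD8 = 11011000, payload 11000 (5 bits).
Byte 2: 0xA1 = 10100001 (10xxxxxx ✓), payload 100001.
Concatenate: 11000100001 = 0x621 (11 bits → U+0621).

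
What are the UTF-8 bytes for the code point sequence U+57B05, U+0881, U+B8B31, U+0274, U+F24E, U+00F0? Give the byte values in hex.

U+57B05: 4-byte form → F1 97 AC 85.
U+0881: 3-byte form → E0 A2 81.
U+B8B31: 4-byte form → F2 B8 AC B1.
U+0274: 2-byte form → C9 B4.
U+F24E: 3-byte form → EF 89 8E.
U+00F0: 2-byte form → C3 B0.
Concatenated (18 bytes): F1 97 AC 85 E0 A2 81 F2 B8 AC B1 C9 B4 EF 89 8E C3 B0.

F1 97 AC 85 E0 A2 81 F2 B8 AC B1 C9 B4 EF 89 8E C3 B0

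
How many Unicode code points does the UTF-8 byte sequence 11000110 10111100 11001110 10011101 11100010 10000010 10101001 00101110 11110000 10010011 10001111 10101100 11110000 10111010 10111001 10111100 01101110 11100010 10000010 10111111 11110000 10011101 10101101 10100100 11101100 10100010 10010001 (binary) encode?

10

Byte at offset 0: 0xC6 = 11000110 → 2-byte char (#1). Advance 2.
Byte at offset 2: 0xCE = 11001110 → 2-byte char (#2). Advance 2.
Byte at offset 4: 0xE2 = 11100010 → 3-byte char (#3). Advance 3.
Byte at offset 7: 0x2E = 00101110 → 1-byte char (#4). Advance 1.
Byte at offset 8: 0xF0 = 11110000 → 4-byte char (#5). Advance 4.
Byte at offset 12: 0xF0 = 11110000 → 4-byte char (#6). Advance 4.
Byte at offset 16: 0x6E = 01101110 → 1-byte char (#7). Advance 1.
Byte at offset 17: 0xE2 = 11100010 → 3-byte char (#8). Advance 3.
Byte at offset 20: 0xF0 = 11110000 → 4-byte char (#9). Advance 4.
Byte at offset 24: 0xEC = 11101100 → 3-byte char (#10). Advance 3.
Reached end at offset 27 after 10 code points.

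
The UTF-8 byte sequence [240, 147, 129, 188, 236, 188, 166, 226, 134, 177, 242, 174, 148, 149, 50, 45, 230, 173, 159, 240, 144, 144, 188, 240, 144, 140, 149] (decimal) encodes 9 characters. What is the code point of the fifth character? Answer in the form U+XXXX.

Offset 0: leading byte 0xF0 = 11110000 → 4-byte char #1 = F0 93 81 BC.
Offset 4: leading byte 0xEC = 11101100 → 3-byte char #2 = EC BC A6.
Offset 7: leading byte 0xE2 = 11100010 → 3-byte char #3 = E2 86 B1.
Offset 10: leading byte 0xF2 = 11110010 → 4-byte char #4 = F2 AE 94 95.
Offset 14: leading byte 0x32 = 00110010 → 1-byte char #5 = 32.
Leading byte 0x32 = 00110010 matches 0xxxxxxx → 1-byte sequence.
Byte 1: 0x32 = 00110010, payload 0110010 (7 bits).
Concatenate: 0110010 = 0x32 (7 bits → U+0032).

U+0032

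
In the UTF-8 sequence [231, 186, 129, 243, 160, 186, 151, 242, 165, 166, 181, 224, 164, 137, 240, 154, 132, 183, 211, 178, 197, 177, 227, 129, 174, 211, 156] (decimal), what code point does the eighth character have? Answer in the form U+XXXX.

U+306E

Offset 0: leading byte 0xE7 = 11100111 → 3-byte char #1 = E7 BA 81.
Offset 3: leading byte 0xF3 = 11110011 → 4-byte char #2 = F3 A0 BA 97.
Offset 7: leading byte 0xF2 = 11110010 → 4-byte char #3 = F2 A5 A6 B5.
Offset 11: leading byte 0xE0 = 11100000 → 3-byte char #4 = E0 A4 89.
Offset 14: leading byte 0xF0 = 11110000 → 4-byte char #5 = F0 9A 84 B7.
Offset 18: leading byte 0xD3 = 11010011 → 2-byte char #6 = D3 B2.
Offset 20: leading byte 0xC5 = 11000101 → 2-byte char #7 = C5 B1.
Offset 22: leading byte 0xE3 = 11100011 → 3-byte char #8 = E3 81 AE.
Leading byte 0xE3 = 11100011 matches 1110xxxx → 3-byte sequence.
Byte 1: 0xE3 = 11100011, payload 0011 (4 bits).
Byte 2: 0x81 = 10000001 (10xxxxxx ✓), payload 000001.
Byte 3: 0xAE = 10101110 (10xxxxxx ✓), payload 101110.
Concatenate: 0011000001101110 = 0x306E (16 bits → U+306E).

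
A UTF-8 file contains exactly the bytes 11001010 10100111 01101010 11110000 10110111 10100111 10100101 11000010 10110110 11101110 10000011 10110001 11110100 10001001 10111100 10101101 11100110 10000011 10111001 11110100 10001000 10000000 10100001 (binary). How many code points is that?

8

Byte at offset 0: 0xCA = 11001010 → 2-byte char (#1). Advance 2.
Byte at offset 2: 0x6A = 01101010 → 1-byte char (#2). Advance 1.
Byte at offset 3: 0xF0 = 11110000 → 4-byte char (#3). Advance 4.
Byte at offset 7: 0xC2 = 11000010 → 2-byte char (#4). Advance 2.
Byte at offset 9: 0xEE = 11101110 → 3-byte char (#5). Advance 3.
Byte at offset 12: 0xF4 = 11110100 → 4-byte char (#6). Advance 4.
Byte at offset 16: 0xE6 = 11100110 → 3-byte char (#7). Advance 3.
Byte at offset 19: 0xF4 = 11110100 → 4-byte char (#8). Advance 4.
Reached end at offset 23 after 8 code points.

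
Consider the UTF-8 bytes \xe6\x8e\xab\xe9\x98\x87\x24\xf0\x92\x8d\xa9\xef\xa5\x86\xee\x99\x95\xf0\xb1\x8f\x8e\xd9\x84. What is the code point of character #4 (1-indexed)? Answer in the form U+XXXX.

Offset 0: leading byte 0xE6 = 11100110 → 3-byte char #1 = E6 8E AB.
Offset 3: leading byte 0xE9 = 11101001 → 3-byte char #2 = E9 98 87.
Offset 6: leading byte 0x24 = 00100100 → 1-byte char #3 = 24.
Offset 7: leading byte 0xF0 = 11110000 → 4-byte char #4 = F0 92 8D A9.
Leading byte 0xF0 = 11110000 matches 11110xxx → 4-byte sequence.
Byte 1: 0xF0 = 11110000, payload 000 (3 bits).
Byte 2: 0x92 = 10010010 (10xxxxxx ✓), payload 010010.
Byte 3: 0x8D = 10001101 (10xxxxxx ✓), payload 001101.
Byte 4: 0xA9 = 10101001 (10xxxxxx ✓), payload 101001.
Concatenate: 000010010001101101001 = 0x12369 (21 bits → U+12369).

U+12369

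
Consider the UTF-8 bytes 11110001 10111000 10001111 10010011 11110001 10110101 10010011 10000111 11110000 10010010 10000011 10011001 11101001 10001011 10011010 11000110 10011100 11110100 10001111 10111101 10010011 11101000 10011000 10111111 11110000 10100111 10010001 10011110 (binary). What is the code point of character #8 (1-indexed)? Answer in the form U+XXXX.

U+2745E

Offset 0: leading byte 0xF1 = 11110001 → 4-byte char #1 = F1 B8 8F 93.
Offset 4: leading byte 0xF1 = 11110001 → 4-byte char #2 = F1 B5 93 87.
Offset 8: leading byte 0xF0 = 11110000 → 4-byte char #3 = F0 92 83 99.
Offset 12: leading byte 0xE9 = 11101001 → 3-byte char #4 = E9 8B 9A.
Offset 15: leading byte 0xC6 = 11000110 → 2-byte char #5 = C6 9C.
Offset 17: leading byte 0xF4 = 11110100 → 4-byte char #6 = F4 8F BD 93.
Offset 21: leading byte 0xE8 = 11101000 → 3-byte char #7 = E8 98 BF.
Offset 24: leading byte 0xF0 = 11110000 → 4-byte char #8 = F0 A7 91 9E.
Leading byte 0xF0 = 11110000 matches 11110xxx → 4-byte sequence.
Byte 1: 0xF0 = 11110000, payload 000 (3 bits).
Byte 2: 0xA7 = 10100111 (10xxxxxx ✓), payload 100111.
Byte 3: 0x91 = 10010001 (10xxxxxx ✓), payload 010001.
Byte 4: 0x9E = 10011110 (10xxxxxx ✓), payload 011110.
Concatenate: 000100111010001011110 = 0x2745E (21 bits → U+2745E).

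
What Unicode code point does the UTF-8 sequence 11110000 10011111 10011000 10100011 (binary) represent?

U+1F623

Leading byte 0xF0 = 11110000 matches 11110xxx → 4-byte sequence.
Byte 1: 0xF0 = 11110000, payload 000 (3 bits).
Byte 2: 0x9F = 10011111 (10xxxxxx ✓), payload 011111.
Byte 3: 0x98 = 10011000 (10xxxxxx ✓), payload 011000.
Byte 4: 0xA3 = 10100011 (10xxxxxx ✓), payload 100011.
Concatenate: 000011111011000100011 = 0x1F623 (21 bits → U+1F623).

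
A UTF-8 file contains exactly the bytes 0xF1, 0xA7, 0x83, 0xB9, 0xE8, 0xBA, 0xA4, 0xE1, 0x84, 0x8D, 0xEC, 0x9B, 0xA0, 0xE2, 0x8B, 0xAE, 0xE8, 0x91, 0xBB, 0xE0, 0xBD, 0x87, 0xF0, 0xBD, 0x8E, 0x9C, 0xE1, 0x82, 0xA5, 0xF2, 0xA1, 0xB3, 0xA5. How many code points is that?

Byte at offset 0: 0xF1 = 11110001 → 4-byte char (#1). Advance 4.
Byte at offset 4: 0xE8 = 11101000 → 3-byte char (#2). Advance 3.
Byte at offset 7: 0xE1 = 11100001 → 3-byte char (#3). Advance 3.
Byte at offset 10: 0xEC = 11101100 → 3-byte char (#4). Advance 3.
Byte at offset 13: 0xE2 = 11100010 → 3-byte char (#5). Advance 3.
Byte at offset 16: 0xE8 = 11101000 → 3-byte char (#6). Advance 3.
Byte at offset 19: 0xE0 = 11100000 → 3-byte char (#7). Advance 3.
Byte at offset 22: 0xF0 = 11110000 → 4-byte char (#8). Advance 4.
Byte at offset 26: 0xE1 = 11100001 → 3-byte char (#9). Advance 3.
Byte at offset 29: 0xF2 = 11110010 → 4-byte char (#10). Advance 4.
Reached end at offset 33 after 10 code points.

10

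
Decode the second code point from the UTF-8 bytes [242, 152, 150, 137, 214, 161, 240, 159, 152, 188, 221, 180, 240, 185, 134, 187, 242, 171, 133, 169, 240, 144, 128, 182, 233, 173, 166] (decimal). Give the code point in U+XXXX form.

U+05A1

Offset 0: leading byte 0xF2 = 11110010 → 4-byte char #1 = F2 98 96 89.
Offset 4: leading byte 0xD6 = 11010110 → 2-byte char #2 = D6 A1.
Leading byte 0xD6 = 11010110 matches 110xxxxx → 2-byte sequence.
Byte 1: 0xD6 = 11010110, payload 10110 (5 bits).
Byte 2: 0xA1 = 10100001 (10xxxxxx ✓), payload 100001.
Concatenate: 10110100001 = 0x5A1 (11 bits → U+05A1).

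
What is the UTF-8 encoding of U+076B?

U+076B = 0x76B = 1899 decimal. In range U+0080–U+07FF → 2-byte form: 110xxxxx 10xxxxxx.
Binary (11 bits): 11101101011.
Split 5+6: 11101 | 101011.
Byte 1: 11011101 = 0xDD.
Byte 2: 10101011 = 0xAB.

DD AB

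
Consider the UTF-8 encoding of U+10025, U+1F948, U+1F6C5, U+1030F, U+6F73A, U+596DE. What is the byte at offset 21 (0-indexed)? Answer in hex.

U+10025 → 4-byte form F0 90 80 A5 at offsets 0–3.
U+1F948 → 4-byte form F0 9F A5 88 at offsets 4–7.
U+1F6C5 → 4-byte form F0 9F 9B 85 at offsets 8–11.
U+1030F → 4-byte form F0 90 8C 8F at offsets 12–15.
U+6F73A → 4-byte form F1 AF 9C BA at offsets 16–19.
U+596DE → 4-byte form F1 99 9B 9E at offsets 20–23.
Offset 21 falls in char 6's range; it's byte 2 of F1 99 9B 9E = 0x99.

0x99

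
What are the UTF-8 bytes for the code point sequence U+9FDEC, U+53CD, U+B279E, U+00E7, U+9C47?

U+9FDEC: 4-byte form → F2 9F B7 AC.
U+53CD: 3-byte form → E5 8F 8D.
U+B279E: 4-byte form → F2 B2 9E 9E.
U+00E7: 2-byte form → C3 A7.
U+9C47: 3-byte form → E9 B1 87.
Concatenated (16 bytes): F2 9F B7 AC E5 8F 8D F2 B2 9E 9E C3 A7 E9 B1 87.

F2 9F B7 AC E5 8F 8D F2 B2 9E 9E C3 A7 E9 B1 87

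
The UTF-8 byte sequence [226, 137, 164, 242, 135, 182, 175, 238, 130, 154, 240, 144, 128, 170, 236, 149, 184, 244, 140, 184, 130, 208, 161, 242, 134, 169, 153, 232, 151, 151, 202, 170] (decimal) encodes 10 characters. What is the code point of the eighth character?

U+86A59

Offset 0: leading byte 0xE2 = 11100010 → 3-byte char #1 = E2 89 A4.
Offset 3: leading byte 0xF2 = 11110010 → 4-byte char #2 = F2 87 B6 AF.
Offset 7: leading byte 0xEE = 11101110 → 3-byte char #3 = EE 82 9A.
Offset 10: leading byte 0xF0 = 11110000 → 4-byte char #4 = F0 90 80 AA.
Offset 14: leading byte 0xEC = 11101100 → 3-byte char #5 = EC 95 B8.
Offset 17: leading byte 0xF4 = 11110100 → 4-byte char #6 = F4 8C B8 82.
Offset 21: leading byte 0xD0 = 11010000 → 2-byte char #7 = D0 A1.
Offset 23: leading byte 0xF2 = 11110010 → 4-byte char #8 = F2 86 A9 99.
Leading byte 0xF2 = 11110010 matches 11110xxx → 4-byte sequence.
Byte 1: 0xF2 = 11110010, payload 010 (3 bits).
Byte 2: 0x86 = 10000110 (10xxxxxx ✓), payload 000110.
Byte 3: 0xA9 = 10101001 (10xxxxxx ✓), payload 101001.
Byte 4: 0x99 = 10011001 (10xxxxxx ✓), payload 011001.
Concatenate: 010000110101001011001 = 0x86A59 (21 bits → U+86A59).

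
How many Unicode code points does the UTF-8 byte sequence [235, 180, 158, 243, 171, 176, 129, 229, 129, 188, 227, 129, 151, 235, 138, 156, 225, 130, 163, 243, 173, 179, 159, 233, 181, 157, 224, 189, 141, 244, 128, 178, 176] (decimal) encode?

10

Byte at offset 0: 0xEB = 11101011 → 3-byte char (#1). Advance 3.
Byte at offset 3: 0xF3 = 11110011 → 4-byte char (#2). Advance 4.
Byte at offset 7: 0xE5 = 11100101 → 3-byte char (#3). Advance 3.
Byte at offset 10: 0xE3 = 11100011 → 3-byte char (#4). Advance 3.
Byte at offset 13: 0xEB = 11101011 → 3-byte char (#5). Advance 3.
Byte at offset 16: 0xE1 = 11100001 → 3-byte char (#6). Advance 3.
Byte at offset 19: 0xF3 = 11110011 → 4-byte char (#7). Advance 4.
Byte at offset 23: 0xE9 = 11101001 → 3-byte char (#8). Advance 3.
Byte at offset 26: 0xE0 = 11100000 → 3-byte char (#9). Advance 3.
Byte at offset 29: 0xF4 = 11110100 → 4-byte char (#10). Advance 4.
Reached end at offset 33 after 10 code points.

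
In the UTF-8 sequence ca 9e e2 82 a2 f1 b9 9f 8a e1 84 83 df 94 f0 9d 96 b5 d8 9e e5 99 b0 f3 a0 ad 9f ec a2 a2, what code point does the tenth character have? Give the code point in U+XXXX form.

U+C8A2

Offset 0: leading byte 0xCA = 11001010 → 2-byte char #1 = CA 9E.
Offset 2: leading byte 0xE2 = 11100010 → 3-byte char #2 = E2 82 A2.
Offset 5: leading byte 0xF1 = 11110001 → 4-byte char #3 = F1 B9 9F 8A.
Offset 9: leading byte 0xE1 = 11100001 → 3-byte char #4 = E1 84 83.
Offset 12: leading byte 0xDF = 11011111 → 2-byte char #5 = DF 94.
Offset 14: leading byte 0xF0 = 11110000 → 4-byte char #6 = F0 9D 96 B5.
Offset 18: leading byte 0xD8 = 11011000 → 2-byte char #7 = D8 9E.
Offset 20: leading byte 0xE5 = 11100101 → 3-byte char #8 = E5 99 B0.
Offset 23: leading byte 0xF3 = 11110011 → 4-byte char #9 = F3 A0 AD 9F.
Offset 27: leading byte 0xEC = 11101100 → 3-byte char #10 = EC A2 A2.
Leading byte 0xEC = 11101100 matches 1110xxxx → 3-byte sequence.
Byte 1: 0xEC = 11101100, payload 1100 (4 bits).
Byte 2: 0xA2 = 10100010 (10xxxxxx ✓), payload 100010.
Byte 3: 0xA2 = 10100010 (10xxxxxx ✓), payload 100010.
Concatenate: 1100100010100010 = 0xC8A2 (16 bits → U+C8A2).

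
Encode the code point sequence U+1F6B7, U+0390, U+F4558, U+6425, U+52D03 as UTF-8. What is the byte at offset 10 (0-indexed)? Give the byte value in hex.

0xE6

U+1F6B7 → 4-byte form F0 9F 9A B7 at offsets 0–3.
U+0390 → 2-byte form CE 90 at offsets 4–5.
U+F4558 → 4-byte form F3 B4 95 98 at offsets 6–9.
U+6425 → 3-byte form E6 90 A5 at offsets 10–12.
Offset 10 falls in char 4's range; it's byte 1 of E6 90 A5 = 0xE6.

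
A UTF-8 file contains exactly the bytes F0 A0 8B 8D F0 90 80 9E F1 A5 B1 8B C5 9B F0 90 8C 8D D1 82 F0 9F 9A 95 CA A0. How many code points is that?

8

Byte at offset 0: 0xF0 = 11110000 → 4-byte char (#1). Advance 4.
Byte at offset 4: 0xF0 = 11110000 → 4-byte char (#2). Advance 4.
Byte at offset 8: 0xF1 = 11110001 → 4-byte char (#3). Advance 4.
Byte at offset 12: 0xC5 = 11000101 → 2-byte char (#4). Advance 2.
Byte at offset 14: 0xF0 = 11110000 → 4-byte char (#5). Advance 4.
Byte at offset 18: 0xD1 = 11010001 → 2-byte char (#6). Advance 2.
Byte at offset 20: 0xF0 = 11110000 → 4-byte char (#7). Advance 4.
Byte at offset 24: 0xCA = 11001010 → 2-byte char (#8). Advance 2.
Reached end at offset 26 after 8 code points.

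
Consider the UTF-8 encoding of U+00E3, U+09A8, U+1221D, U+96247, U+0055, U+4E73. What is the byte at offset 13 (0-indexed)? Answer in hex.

0x55

U+00E3 → 2-byte form C3 A3 at offsets 0–1.
U+09A8 → 3-byte form E0 A6 A8 at offsets 2–4.
U+1221D → 4-byte form F0 92 88 9D at offsets 5–8.
U+96247 → 4-byte form F2 96 89 87 at offsets 9–12.
U+0055 → 1-byte form 55 at offsets 13–13.
Offset 13 falls in char 5's range; it's byte 1 of 55 = 0x55.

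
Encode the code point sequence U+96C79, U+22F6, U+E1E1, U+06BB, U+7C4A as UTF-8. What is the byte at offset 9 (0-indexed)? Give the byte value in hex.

0xA1

U+96C79 → 4-byte form F2 96 B1 B9 at offsets 0–3.
U+22F6 → 3-byte form E2 8B B6 at offsets 4–6.
U+E1E1 → 3-byte form EE 87 A1 at offsets 7–9.
Offset 9 falls in char 3's range; it's byte 3 of EE 87 A1 = 0xA1.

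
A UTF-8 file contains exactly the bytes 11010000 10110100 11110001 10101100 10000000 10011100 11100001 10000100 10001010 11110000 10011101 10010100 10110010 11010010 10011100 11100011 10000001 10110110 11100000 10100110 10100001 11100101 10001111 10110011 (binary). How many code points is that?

8

Byte at offset 0: 0xD0 = 11010000 → 2-byte char (#1). Advance 2.
Byte at offset 2: 0xF1 = 11110001 → 4-byte char (#2). Advance 4.
Byte at offset 6: 0xE1 = 11100001 → 3-byte char (#3). Advance 3.
Byte at offset 9: 0xF0 = 11110000 → 4-byte char (#4). Advance 4.
Byte at offset 13: 0xD2 = 11010010 → 2-byte char (#5). Advance 2.
Byte at offset 15: 0xE3 = 11100011 → 3-byte char (#6). Advance 3.
Byte at offset 18: 0xE0 = 11100000 → 3-byte char (#7). Advance 3.
Byte at offset 21: 0xE5 = 11100101 → 3-byte char (#8). Advance 3.
Reached end at offset 24 after 8 code points.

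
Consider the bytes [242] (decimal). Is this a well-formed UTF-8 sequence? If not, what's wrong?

Leading byte 0xF2 = 11110010 → 4-byte form, but only 1 byte is present.

invalid (sequence truncated)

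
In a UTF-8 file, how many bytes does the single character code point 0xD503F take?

4

U+D503F = 0xD503F. UTF-8 uses 1 byte below 0x80, 2 below 0x800, 3 below 0x10000, 4 up to 0x10FFFF. 0xD503F is in U+10000–U+10FFFF → 4 bytes.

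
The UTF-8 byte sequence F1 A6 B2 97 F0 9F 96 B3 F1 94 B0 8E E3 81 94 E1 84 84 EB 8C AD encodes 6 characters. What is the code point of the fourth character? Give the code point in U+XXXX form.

U+3054

Offset 0: leading byte 0xF1 = 11110001 → 4-byte char #1 = F1 A6 B2 97.
Offset 4: leading byte 0xF0 = 11110000 → 4-byte char #2 = F0 9F 96 B3.
Offset 8: leading byte 0xF1 = 11110001 → 4-byte char #3 = F1 94 B0 8E.
Offset 12: leading byte 0xE3 = 11100011 → 3-byte char #4 = E3 81 94.
Leading byte 0xE3 = 11100011 matches 1110xxxx → 3-byte sequence.
Byte 1: 0xE3 = 11100011, payload 0011 (4 bits).
Byte 2: 0x81 = 10000001 (10xxxxxx ✓), payload 000001.
Byte 3: 0x94 = 10010100 (10xxxxxx ✓), payload 010100.
Concatenate: 0011000001010100 = 0x3054 (16 bits → U+3054).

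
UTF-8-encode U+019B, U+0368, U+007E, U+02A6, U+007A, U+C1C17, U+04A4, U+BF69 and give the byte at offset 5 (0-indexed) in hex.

0xCA

U+019B → 2-byte form C6 9B at offsets 0–1.
U+0368 → 2-byte form CD A8 at offsets 2–3.
U+007E → 1-byte form 7E at offsets 4–4.
U+02A6 → 2-byte form CA A6 at offsets 5–6.
Offset 5 falls in char 4's range; it's byte 1 of CA A6 = 0xCA.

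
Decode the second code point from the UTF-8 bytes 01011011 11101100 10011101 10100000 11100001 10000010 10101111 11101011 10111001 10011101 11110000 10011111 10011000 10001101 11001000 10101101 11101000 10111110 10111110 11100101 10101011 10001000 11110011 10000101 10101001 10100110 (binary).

Offset 0: leading byte 0x5B = 01011011 → 1-byte char #1 = 5B.
Offset 1: leading byte 0xEC = 11101100 → 3-byte char #2 = EC 9D A0.
Leading byte 0xEC = 11101100 matches 1110xxxx → 3-byte sequence.
Byte 1: 0xEC = 11101100, payload 1100 (4 bits).
Byte 2: 0x9D = 10011101 (10xxxxxx ✓), payload 011101.
Byte 3: 0xA0 = 10100000 (10xxxxxx ✓), payload 100000.
Concatenate: 1100011101100000 = 0xC760 (16 bits → U+C760).

U+C760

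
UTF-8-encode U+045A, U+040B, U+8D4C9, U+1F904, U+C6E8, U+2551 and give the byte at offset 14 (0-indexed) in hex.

0xA8

U+045A → 2-byte form D1 9A at offsets 0–1.
U+040B → 2-byte form D0 8B at offsets 2–3.
U+8D4C9 → 4-byte form F2 8D 93 89 at offsets 4–7.
U+1F904 → 4-byte form F0 9F A4 84 at offsets 8–11.
U+C6E8 → 3-byte form EC 9B A8 at offsets 12–14.
Offset 14 falls in char 5's range; it's byte 3 of EC 9B A8 = 0xA8.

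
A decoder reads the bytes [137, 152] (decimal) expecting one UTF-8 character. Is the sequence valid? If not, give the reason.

invalid (continuation byte with no leading byte)

Byte 0x89 = 10001001 has the form 10xxxxxx — a continuation byte — but there is no preceding leading byte.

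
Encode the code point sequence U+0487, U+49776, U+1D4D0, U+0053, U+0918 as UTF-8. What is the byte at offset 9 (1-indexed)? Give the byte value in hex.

0x93

1-indexed offset 9 is 0-indexed offset 8.
U+0487 → 2-byte form D2 87 at offsets 0–1.
U+49776 → 4-byte form F1 89 9D B6 at offsets 2–5.
U+1D4D0 → 4-byte form F0 9D 93 90 at offsets 6–9.
Offset 8 falls in char 3's range; it's byte 3 of F0 9D 93 90 = 0x93.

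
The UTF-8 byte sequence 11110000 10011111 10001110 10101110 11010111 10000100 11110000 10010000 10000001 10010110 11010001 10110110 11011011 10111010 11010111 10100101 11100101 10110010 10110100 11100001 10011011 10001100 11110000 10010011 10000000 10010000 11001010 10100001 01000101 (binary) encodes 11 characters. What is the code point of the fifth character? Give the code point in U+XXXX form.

Offset 0: leading byte 0xF0 = 11110000 → 4-byte char #1 = F0 9F 8E AE.
Offset 4: leading byte 0xD7 = 11010111 → 2-byte char #2 = D7 84.
Offset 6: leading byte 0xF0 = 11110000 → 4-byte char #3 = F0 90 81 96.
Offset 10: leading byte 0xD1 = 11010001 → 2-byte char #4 = D1 B6.
Offset 12: leading byte 0xDB = 11011011 → 2-byte char #5 = DB BA.
Leading byte 0xDB = 11011011 matches 110xxxxx → 2-byte sequence.
Byte 1: 0xDB = 11011011, payload 11011 (5 bits).
Byte 2: 0xBA = 10111010 (10xxxxxx ✓), payload 111010.
Concatenate: 11011111010 = 0x6FA (11 bits → U+06FA).

U+06FA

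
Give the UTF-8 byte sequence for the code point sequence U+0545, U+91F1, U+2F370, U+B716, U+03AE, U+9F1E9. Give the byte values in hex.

D5 85 E9 87 B1 F0 AF 8D B0 EB 9C 96 CE AE F2 9F 87 A9

U+0545: 2-byte form → D5 85.
U+91F1: 3-byte form → E9 87 B1.
U+2F370: 4-byte form → F0 AF 8D B0.
U+B716: 3-byte form → EB 9C 96.
U+03AE: 2-byte form → CE AE.
U+9F1E9: 4-byte form → F2 9F 87 A9.
Concatenated (18 bytes): D5 85 E9 87 B1 F0 AF 8D B0 EB 9C 96 CE AE F2 9F 87 A9.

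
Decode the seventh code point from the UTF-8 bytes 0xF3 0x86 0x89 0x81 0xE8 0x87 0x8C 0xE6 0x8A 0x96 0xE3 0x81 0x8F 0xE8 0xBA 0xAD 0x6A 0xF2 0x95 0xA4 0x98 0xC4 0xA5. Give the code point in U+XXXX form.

Offset 0: leading byte 0xF3 = 11110011 → 4-byte char #1 = F3 86 89 81.
Offset 4: leading byte 0xE8 = 11101000 → 3-byte char #2 = E8 87 8C.
Offset 7: leading byte 0xE6 = 11100110 → 3-byte char #3 = E6 8A 96.
Offset 10: leading byte 0xE3 = 11100011 → 3-byte char #4 = E3 81 8F.
Offset 13: leading byte 0xE8 = 11101000 → 3-byte char #5 = E8 BA AD.
Offset 16: leading byte 0x6A = 01101010 → 1-byte char #6 = 6A.
Offset 17: leading byte 0xF2 = 11110010 → 4-byte char #7 = F2 95 A4 98.
Leading byte 0xF2 = 11110010 matches 11110xxx → 4-byte sequence.
Byte 1: 0xF2 = 11110010, payload 010 (3 bits).
Byte 2: 0x95 = 10010101 (10xxxxxx ✓), payload 010101.
Byte 3: 0xA4 = 10100100 (10xxxxxx ✓), payload 100100.
Byte 4: 0x98 = 10011000 (10xxxxxx ✓), payload 011000.
Concatenate: 010010101100100011000 = 0x95918 (21 bits → U+95918).

U+95918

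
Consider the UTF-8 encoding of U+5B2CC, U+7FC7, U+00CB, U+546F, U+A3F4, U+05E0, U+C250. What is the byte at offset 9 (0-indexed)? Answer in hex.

0xE5

U+5B2CC → 4-byte form F1 9B 8B 8C at offsets 0–3.
U+7FC7 → 3-byte form E7 BF 87 at offsets 4–6.
U+00CB → 2-byte form C3 8B at offsets 7–8.
U+546F → 3-byte form E5 91 AF at offsets 9–11.
Offset 9 falls in char 4's range; it's byte 1 of E5 91 AF = 0xE5.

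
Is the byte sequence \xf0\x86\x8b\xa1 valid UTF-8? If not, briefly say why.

Leading byte 0xF0 = 11110000 → 4-byte form.
Continuation bytes all match 10xxxxxx. Payload decodes to 0x62E1.
But 0x62E1 < 0x10000, the minimum for a 4-byte sequence — this is an overlong encoding.

invalid (overlong encoding)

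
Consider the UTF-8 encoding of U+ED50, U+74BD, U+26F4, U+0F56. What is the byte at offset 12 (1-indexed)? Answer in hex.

0x96

1-indexed offset 12 is 0-indexed offset 11.
U+ED50 → 3-byte form EE B5 90 at offsets 0–2.
U+74BD → 3-byte form E7 92 BD at offsets 3–5.
U+26F4 → 3-byte form E2 9B B4 at offsets 6–8.
U+0F56 → 3-byte form E0 BD 96 at offsets 9–11.
Offset 11 falls in char 4's range; it's byte 3 of E0 BD 96 = 0x96.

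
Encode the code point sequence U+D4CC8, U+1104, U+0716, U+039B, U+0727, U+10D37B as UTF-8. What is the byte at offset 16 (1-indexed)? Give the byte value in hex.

1-indexed offset 16 is 0-indexed offset 15.
U+D4CC8 → 4-byte form F3 94 B3 88 at offsets 0–3.
U+1104 → 3-byte form E1 84 84 at offsets 4–6.
U+0716 → 2-byte form DC 96 at offsets 7–8.
U+039B → 2-byte form CE 9B at offsets 9–10.
U+0727 → 2-byte form DC A7 at offsets 11–12.
U+10D37B → 4-byte form F4 8D 8D BB at offsets 13–16.
Offset 15 falls in char 6's range; it's byte 3 of F4 8D 8D BB = 0x8D.

0x8D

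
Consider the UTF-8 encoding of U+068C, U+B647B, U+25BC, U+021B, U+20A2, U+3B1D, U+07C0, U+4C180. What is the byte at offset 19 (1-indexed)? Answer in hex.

0x80

1-indexed offset 19 is 0-indexed offset 18.
U+068C → 2-byte form DA 8C at offsets 0–1.
U+B647B → 4-byte form F2 B6 91 BB at offsets 2–5.
U+25BC → 3-byte form E2 96 BC at offsets 6–8.
U+021B → 2-byte form C8 9B at offsets 9–10.
U+20A2 → 3-byte form E2 82 A2 at offsets 11–13.
U+3B1D → 3-byte form E3 AC 9D at offsets 14–16.
U+07C0 → 2-byte form DF 80 at offsets 17–18.
Offset 18 falls in char 7's range; it's byte 2 of DF 80 = 0x80.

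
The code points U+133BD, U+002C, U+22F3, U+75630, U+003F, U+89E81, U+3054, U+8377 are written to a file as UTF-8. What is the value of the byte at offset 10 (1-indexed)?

0xB5

1-indexed offset 10 is 0-indexed offset 9.
U+133BD → 4-byte form F0 93 8E BD at offsets 0–3.
U+002C → 1-byte form 2C at offsets 4–4.
U+22F3 → 3-byte form E2 8B B3 at offsets 5–7.
U+75630 → 4-byte form F1 B5 98 B0 at offsets 8–11.
Offset 9 falls in char 4's range; it's byte 2 of F1 B5 98 B0 = 0xB5.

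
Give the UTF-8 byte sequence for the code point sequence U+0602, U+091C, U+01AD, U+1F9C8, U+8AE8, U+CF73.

U+0602: 2-byte form → D8 82.
U+091C: 3-byte form → E0 A4 9C.
U+01AD: 2-byte form → C6 AD.
U+1F9C8: 4-byte form → F0 9F A7 88.
U+8AE8: 3-byte form → E8 AB A8.
U+CF73: 3-byte form → EC BD B3.
Concatenated (17 bytes): D8 82 E0 A4 9C C6 AD F0 9F A7 88 E8 AB A8 EC BD B3.

D8 82 E0 A4 9C C6 AD F0 9F A7 88 E8 AB A8 EC BD B3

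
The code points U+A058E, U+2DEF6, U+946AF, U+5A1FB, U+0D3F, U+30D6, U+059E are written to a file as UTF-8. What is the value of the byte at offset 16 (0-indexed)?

0xE0

U+A058E → 4-byte form F2 A0 96 8E at offsets 0–3.
U+2DEF6 → 4-byte form F0 AD BB B6 at offsets 4–7.
U+946AF → 4-byte form F2 94 9A AF at offsets 8–11.
U+5A1FB → 4-byte form F1 9A 87 BB at offsets 12–15.
U+0D3F → 3-byte form E0 B4 BF at offsets 16–18.
Offset 16 falls in char 5's range; it's byte 1 of E0 B4 BF = 0xE0.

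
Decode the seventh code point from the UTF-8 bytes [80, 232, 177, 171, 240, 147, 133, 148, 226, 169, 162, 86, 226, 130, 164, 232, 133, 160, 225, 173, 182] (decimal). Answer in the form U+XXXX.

U+8160

Offset 0: leading byte 0x50 = 01010000 → 1-byte char #1 = 50.
Offset 1: leading byte 0xE8 = 11101000 → 3-byte char #2 = E8 B1 AB.
Offset 4: leading byte 0xF0 = 11110000 → 4-byte char #3 = F0 93 85 94.
Offset 8: leading byte 0xE2 = 11100010 → 3-byte char #4 = E2 A9 A2.
Offset 11: leading byte 0x56 = 01010110 → 1-byte char #5 = 56.
Offset 12: leading byte 0xE2 = 11100010 → 3-byte char #6 = E2 82 A4.
Offset 15: leading byte 0xE8 = 11101000 → 3-byte char #7 = E8 85 A0.
Leading byte 0xE8 = 11101000 matches 1110xxxx → 3-byte sequence.
Byte 1: 0xE8 = 11101000, payload 1000 (4 bits).
Byte 2: 0x85 = 10000101 (10xxxxxx ✓), payload 000101.
Byte 3: 0xA0 = 10100000 (10xxxxxx ✓), payload 100000.
Concatenate: 1000000101100000 = 0x8160 (16 bits → U+8160).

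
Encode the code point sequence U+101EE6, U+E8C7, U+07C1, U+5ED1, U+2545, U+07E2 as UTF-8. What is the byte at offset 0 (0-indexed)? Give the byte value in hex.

0xF4

U+101EE6 → 4-byte form F4 81 BB A6 at offsets 0–3.
Offset 0 falls in char 1's range; it's byte 1 of F4 81 BB A6 = 0xF4.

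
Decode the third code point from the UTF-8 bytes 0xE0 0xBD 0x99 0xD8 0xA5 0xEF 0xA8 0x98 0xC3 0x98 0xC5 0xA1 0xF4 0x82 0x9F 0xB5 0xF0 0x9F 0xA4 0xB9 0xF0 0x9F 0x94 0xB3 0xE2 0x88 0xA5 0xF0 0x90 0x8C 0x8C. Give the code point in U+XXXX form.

U+FA18

Offset 0: leading byte 0xE0 = 11100000 → 3-byte char #1 = E0 BD 99.
Offset 3: leading byte 0xD8 = 11011000 → 2-byte char #2 = D8 A5.
Offset 5: leading byte 0xEF = 11101111 → 3-byte char #3 = EF A8 98.
Leading byte 0xEF = 11101111 matches 1110xxxx → 3-byte sequence.
Byte 1: 0xEF = 11101111, payload 1111 (4 bits).
Byte 2: 0xA8 = 10101000 (10xxxxxx ✓), payload 101000.
Byte 3: 0x98 = 10011000 (10xxxxxx ✓), payload 011000.
Concatenate: 1111101000011000 = 0xFA18 (16 bits → U+FA18).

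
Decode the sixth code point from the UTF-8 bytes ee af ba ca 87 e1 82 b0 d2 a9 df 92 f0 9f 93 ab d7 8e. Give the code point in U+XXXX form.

U+1F4EB

Offset 0: leading byte 0xEE = 11101110 → 3-byte char #1 = EE AF BA.
Offset 3: leading byte 0xCA = 11001010 → 2-byte char #2 = CA 87.
Offset 5: leading byte 0xE1 = 11100001 → 3-byte char #3 = E1 82 B0.
Offset 8: leading byte 0xD2 = 11010010 → 2-byte char #4 = D2 A9.
Offset 10: leading byte 0xDF = 11011111 → 2-byte char #5 = DF 92.
Offset 12: leading byte 0xF0 = 11110000 → 4-byte char #6 = F0 9F 93 AB.
Leading byte 0xF0 = 11110000 matches 11110xxx → 4-byte sequence.
Byte 1: 0xF0 = 11110000, payload 000 (3 bits).
Byte 2: 0x9F = 10011111 (10xxxxxx ✓), payload 011111.
Byte 3: 0x93 = 10010011 (10xxxxxx ✓), payload 010011.
Byte 4: 0xAB = 10101011 (10xxxxxx ✓), payload 101011.
Concatenate: 000011111010011101011 = 0x1F4EB (21 bits → U+1F4EB).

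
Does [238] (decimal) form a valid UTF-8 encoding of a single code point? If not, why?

invalid (sequence truncated)

Leading byte 0xEE = 11101110 → 3-byte form, but only 1 byte is present.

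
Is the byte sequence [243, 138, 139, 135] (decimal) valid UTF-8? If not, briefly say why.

valid

Leading byte 0xF3 = 11110011 → 4-byte form.
Continuation bytes 0x8A=10001010, 0x8B=10001011, 0x87=10000111 all match 10xxxxxx.
Decoded value 0xCA2C7 is ≥ 0x10000 (shortest form) and not a surrogate.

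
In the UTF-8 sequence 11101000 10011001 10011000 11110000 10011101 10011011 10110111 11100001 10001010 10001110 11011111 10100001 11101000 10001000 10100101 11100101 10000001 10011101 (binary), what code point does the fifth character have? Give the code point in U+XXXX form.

U+8225

Offset 0: leading byte 0xE8 = 11101000 → 3-byte char #1 = E8 99 98.
Offset 3: leading byte 0xF0 = 11110000 → 4-byte char #2 = F0 9D 9B B7.
Offset 7: leading byte 0xE1 = 11100001 → 3-byte char #3 = E1 8A 8E.
Offset 10: leading byte 0xDF = 11011111 → 2-byte char #4 = DF A1.
Offset 12: leading byte 0xE8 = 11101000 → 3-byte char #5 = E8 88 A5.
Leading byte 0xE8 = 11101000 matches 1110xxxx → 3-byte sequence.
Byte 1: 0xE8 = 11101000, payload 1000 (4 bits).
Byte 2: 0x88 = 10001000 (10xxxxxx ✓), payload 001000.
Byte 3: 0xA5 = 10100101 (10xxxxxx ✓), payload 100101.
Concatenate: 1000001000100101 = 0x8225 (16 bits → U+8225).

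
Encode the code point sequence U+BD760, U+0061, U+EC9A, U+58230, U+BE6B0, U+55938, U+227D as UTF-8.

U+BD760: 4-byte form → F2 BD 9D A0.
U+0061: 1-byte form → 61.
U+EC9A: 3-byte form → EE B2 9A.
U+58230: 4-byte form → F1 98 88 B0.
U+BE6B0: 4-byte form → F2 BE 9A B0.
U+55938: 4-byte form → F1 95 A4 B8.
U+227D: 3-byte form → E2 89 BD.
Concatenated (23 bytes): F2 BD 9D A0 61 EE B2 9A F1 98 88 B0 F2 BE 9A B0 F1 95 A4 B8 E2 89 BD.

F2 BD 9D A0 61 EE B2 9A F1 98 88 B0 F2 BE 9A B0 F1 95 A4 B8 E2 89 BD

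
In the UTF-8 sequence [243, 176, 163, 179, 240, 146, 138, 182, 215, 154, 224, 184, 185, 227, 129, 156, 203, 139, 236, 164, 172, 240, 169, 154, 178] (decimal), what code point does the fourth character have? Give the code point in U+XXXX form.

Offset 0: leading byte 0xF3 = 11110011 → 4-byte char #1 = F3 B0 A3 B3.
Offset 4: leading byte 0xF0 = 11110000 → 4-byte char #2 = F0 92 8A B6.
Offset 8: leading byte 0xD7 = 11010111 → 2-byte char #3 = D7 9A.
Offset 10: leading byte 0xE0 = 11100000 → 3-byte char #4 = E0 B8 B9.
Leading byte 0xE0 = 11100000 matches 1110xxxx → 3-byte sequence.
Byte 1: 0xE0 = 11100000, payload 0000 (4 bits).
Byte 2: 0xB8 = 10111000 (10xxxxxx ✓), payload 111000.
Byte 3: 0xB9 = 10111001 (10xxxxxx ✓), payload 111001.
Concatenate: 0000111000111001 = 0xE39 (16 bits → U+0E39).

U+0E39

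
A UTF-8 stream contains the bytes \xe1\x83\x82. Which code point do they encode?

U+10C2

Leading byte 0xE1 = 11100001 matches 1110xxxx → 3-byte sequence.
Byte 1: 0xE1 = 11100001, payload 0001 (4 bits).
Byte 2: 0x83 = 10000011 (10xxxxxx ✓), payload 000011.
Byte 3: 0x82 = 10000010 (10xxxxxx ✓), payload 000010.
Concatenate: 0001000011000010 = 0x10C2 (16 bits → U+10C2).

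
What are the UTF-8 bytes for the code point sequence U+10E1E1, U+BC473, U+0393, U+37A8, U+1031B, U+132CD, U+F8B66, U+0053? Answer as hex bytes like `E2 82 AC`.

F4 8E 87 A1 F2 BC 91 B3 CE 93 E3 9E A8 F0 90 8C 9B F0 93 8B 8D F3 B8 AD A6 53

U+10E1E1: 4-byte form → F4 8E 87 A1.
U+BC473: 4-byte form → F2 BC 91 B3.
U+0393: 2-byte form → CE 93.
U+37A8: 3-byte form → E3 9E A8.
U+1031B: 4-byte form → F0 90 8C 9B.
U+132CD: 4-byte form → F0 93 8B 8D.
U+F8B66: 4-byte form → F3 B8 AD A6.
U+0053: 1-byte form → 53.
Concatenated (26 bytes): F4 8E 87 A1 F2 BC 91 B3 CE 93 E3 9E A8 F0 90 8C 9B F0 93 8B 8D F3 B8 AD A6 53.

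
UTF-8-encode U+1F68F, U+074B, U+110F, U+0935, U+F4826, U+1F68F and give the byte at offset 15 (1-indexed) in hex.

1-indexed offset 15 is 0-indexed offset 14.
U+1F68F → 4-byte form F0 9F 9A 8F at offsets 0–3.
U+074B → 2-byte form DD 8B at offsets 4–5.
U+110F → 3-byte form E1 84 8F at offsets 6–8.
U+0935 → 3-byte form E0 A4 B5 at offsets 9–11.
U+F4826 → 4-byte form F3 B4 A0 A6 at offsets 12–15.
Offset 14 falls in char 5's range; it's byte 3 of F3 B4 A0 A6 = 0xA0.

0xA0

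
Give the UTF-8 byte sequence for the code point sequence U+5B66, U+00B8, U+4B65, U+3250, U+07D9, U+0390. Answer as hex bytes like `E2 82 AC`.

U+5B66: 3-byte form → E5 AD A6.
U+00B8: 2-byte form → C2 B8.
U+4B65: 3-byte form → E4 AD A5.
U+3250: 3-byte form → E3 89 90.
U+07D9: 2-byte form → DF 99.
U+0390: 2-byte form → CE 90.
Concatenated (15 bytes): E5 AD A6 C2 B8 E4 AD A5 E3 89 90 DF 99 CE 90.

E5 AD A6 C2 B8 E4 AD A5 E3 89 90 DF 99 CE 90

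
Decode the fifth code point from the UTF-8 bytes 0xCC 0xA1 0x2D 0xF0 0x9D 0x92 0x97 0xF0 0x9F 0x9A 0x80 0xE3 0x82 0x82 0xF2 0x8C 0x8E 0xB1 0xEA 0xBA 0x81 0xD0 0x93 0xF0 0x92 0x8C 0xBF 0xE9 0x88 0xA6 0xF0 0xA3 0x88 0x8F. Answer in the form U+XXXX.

U+3082

Offset 0: leading byte 0xCC = 11001100 → 2-byte char #1 = CC A1.
Offset 2: leading byte 0x2D = 00101101 → 1-byte char #2 = 2D.
Offset 3: leading byte 0xF0 = 11110000 → 4-byte char #3 = F0 9D 92 97.
Offset 7: leading byte 0xF0 = 11110000 → 4-byte char #4 = F0 9F 9A 80.
Offset 11: leading byte 0xE3 = 11100011 → 3-byte char #5 = E3 82 82.
Leading byte 0xE3 = 11100011 matches 1110xxxx → 3-byte sequence.
Byte 1: 0xE3 = 11100011, payload 0011 (4 bits).
Byte 2: 0x82 = 10000010 (10xxxxxx ✓), payload 000010.
Byte 3: 0x82 = 10000010 (10xxxxxx ✓), payload 000010.
Concatenate: 0011000010000010 = 0x3082 (16 bits → U+3082).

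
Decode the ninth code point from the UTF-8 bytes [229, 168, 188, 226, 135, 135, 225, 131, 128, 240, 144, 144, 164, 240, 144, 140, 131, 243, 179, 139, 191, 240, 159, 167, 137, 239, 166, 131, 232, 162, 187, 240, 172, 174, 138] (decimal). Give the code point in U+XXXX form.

Offset 0: leading byte 0xE5 = 11100101 → 3-byte char #1 = E5 A8 BC.
Offset 3: leading byte 0xE2 = 11100010 → 3-byte char #2 = E2 87 87.
Offset 6: leading byte 0xE1 = 11100001 → 3-byte char #3 = E1 83 80.
Offset 9: leading byte 0xF0 = 11110000 → 4-byte char #4 = F0 90 90 A4.
Offset 13: leading byte 0xF0 = 11110000 → 4-byte char #5 = F0 90 8C 83.
Offset 17: leading byte 0xF3 = 11110011 → 4-byte char #6 = F3 B3 8B BF.
Offset 21: leading byte 0xF0 = 11110000 → 4-byte char #7 = F0 9F A7 89.
Offset 25: leading byte 0xEF = 11101111 → 3-byte char #8 = EF A6 83.
Offset 28: leading byte 0xE8 = 11101000 → 3-byte char #9 = E8 A2 BB.
Leading byte 0xE8 = 11101000 matches 1110xxxx → 3-byte sequence.
Byte 1: 0xE8 = 11101000, payload 1000 (4 bits).
Byte 2: 0xA2 = 10100010 (10xxxxxx ✓), payload 100010.
Byte 3: 0xBB = 10111011 (10xxxxxx ✓), payload 111011.
Concatenate: 1000100010111011 = 0x88BB (16 bits → U+88BB).

U+88BB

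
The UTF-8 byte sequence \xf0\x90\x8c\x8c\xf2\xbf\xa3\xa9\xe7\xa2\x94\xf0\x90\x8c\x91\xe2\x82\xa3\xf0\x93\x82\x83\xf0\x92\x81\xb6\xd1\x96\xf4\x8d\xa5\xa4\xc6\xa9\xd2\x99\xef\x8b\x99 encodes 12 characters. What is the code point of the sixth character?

U+13083

Offset 0: leading byte 0xF0 = 11110000 → 4-byte char #1 = F0 90 8C 8C.
Offset 4: leading byte 0xF2 = 11110010 → 4-byte char #2 = F2 BF A3 A9.
Offset 8: leading byte 0xE7 = 11100111 → 3-byte char #3 = E7 A2 94.
Offset 11: leading byte 0xF0 = 11110000 → 4-byte char #4 = F0 90 8C 91.
Offset 15: leading byte 0xE2 = 11100010 → 3-byte char #5 = E2 82 A3.
Offset 18: leading byte 0xF0 = 11110000 → 4-byte char #6 = F0 93 82 83.
Leading byte 0xF0 = 11110000 matches 11110xxx → 4-byte sequence.
Byte 1: 0xF0 = 11110000, payload 000 (3 bits).
Byte 2: 0x93 = 10010011 (10xxxxxx ✓), payload 010011.
Byte 3: 0x82 = 10000010 (10xxxxxx ✓), payload 000010.
Byte 4: 0x83 = 10000011 (10xxxxxx ✓), payload 000011.
Concatenate: 000010011000010000011 = 0x13083 (21 bits → U+13083).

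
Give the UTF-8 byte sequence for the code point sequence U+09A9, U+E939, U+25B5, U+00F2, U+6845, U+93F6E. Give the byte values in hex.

U+09A9: 3-byte form → E0 A6 A9.
U+E939: 3-byte form → EE A4 B9.
U+25B5: 3-byte form → E2 96 B5.
U+00F2: 2-byte form → C3 B2.
U+6845: 3-byte form → E6 A1 85.
U+93F6E: 4-byte form → F2 93 BD AE.
Concatenated (18 bytes): E0 A6 A9 EE A4 B9 E2 96 B5 C3 B2 E6 A1 85 F2 93 BD AE.

E0 A6 A9 EE A4 B9 E2 96 B5 C3 B2 E6 A1 85 F2 93 BD AE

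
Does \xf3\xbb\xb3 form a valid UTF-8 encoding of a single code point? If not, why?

Leading byte 0xF3 = 11110011 → 4-byte form, but only 3 bytes are present.

invalid (sequence truncated)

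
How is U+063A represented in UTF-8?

U+063A = 0x63A = 1594 decimal. In range U+0080–U+07FF → 2-byte form: 110xxxxx 10xxxxxx.
Binary (11 bits): 11000111010.
Split 5+6: 11000 | 111010.
Byte 1: 11011000 = 0xD8.
Byte 2: 10111010 = 0xBA.

D8 BA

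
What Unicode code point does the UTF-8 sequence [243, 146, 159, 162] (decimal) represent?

U+D27E2

Leading byte 0xF3 = 11110011 matches 11110xxx → 4-byte sequence.
Byte 1: 0xF3 = 11110011, payload 011 (3 bits).
Byte 2: 0x92 = 10010010 (10xxxxxx ✓), payload 010010.
Byte 3: 0x9F = 10011111 (10xxxxxx ✓), payload 011111.
Byte 4: 0xA2 = 10100010 (10xxxxxx ✓), payload 100010.
Concatenate: 011010010011111100010 = 0xD27E2 (21 bits → U+D27E2).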